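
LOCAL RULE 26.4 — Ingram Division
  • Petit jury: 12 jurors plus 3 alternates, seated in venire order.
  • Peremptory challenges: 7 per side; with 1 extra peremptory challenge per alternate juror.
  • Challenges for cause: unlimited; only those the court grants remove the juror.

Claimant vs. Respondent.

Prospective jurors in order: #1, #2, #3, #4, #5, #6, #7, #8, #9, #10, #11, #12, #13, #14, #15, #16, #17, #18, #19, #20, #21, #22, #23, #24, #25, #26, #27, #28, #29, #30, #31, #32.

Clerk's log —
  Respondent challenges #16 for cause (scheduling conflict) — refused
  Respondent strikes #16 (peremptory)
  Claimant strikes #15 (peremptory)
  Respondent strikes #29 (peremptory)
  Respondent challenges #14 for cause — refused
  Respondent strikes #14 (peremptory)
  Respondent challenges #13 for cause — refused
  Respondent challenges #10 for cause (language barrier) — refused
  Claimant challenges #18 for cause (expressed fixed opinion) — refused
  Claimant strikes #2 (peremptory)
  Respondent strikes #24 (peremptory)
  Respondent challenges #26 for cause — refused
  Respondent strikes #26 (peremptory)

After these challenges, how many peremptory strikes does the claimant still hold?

Claimant allotment: 7 base + 1 × 3 alternates = 10.
Claimant peremptories used: #15, #2 — 2 (the for-cause on #18 doesn't count).
Remaining: 10 − 2 = 8.

8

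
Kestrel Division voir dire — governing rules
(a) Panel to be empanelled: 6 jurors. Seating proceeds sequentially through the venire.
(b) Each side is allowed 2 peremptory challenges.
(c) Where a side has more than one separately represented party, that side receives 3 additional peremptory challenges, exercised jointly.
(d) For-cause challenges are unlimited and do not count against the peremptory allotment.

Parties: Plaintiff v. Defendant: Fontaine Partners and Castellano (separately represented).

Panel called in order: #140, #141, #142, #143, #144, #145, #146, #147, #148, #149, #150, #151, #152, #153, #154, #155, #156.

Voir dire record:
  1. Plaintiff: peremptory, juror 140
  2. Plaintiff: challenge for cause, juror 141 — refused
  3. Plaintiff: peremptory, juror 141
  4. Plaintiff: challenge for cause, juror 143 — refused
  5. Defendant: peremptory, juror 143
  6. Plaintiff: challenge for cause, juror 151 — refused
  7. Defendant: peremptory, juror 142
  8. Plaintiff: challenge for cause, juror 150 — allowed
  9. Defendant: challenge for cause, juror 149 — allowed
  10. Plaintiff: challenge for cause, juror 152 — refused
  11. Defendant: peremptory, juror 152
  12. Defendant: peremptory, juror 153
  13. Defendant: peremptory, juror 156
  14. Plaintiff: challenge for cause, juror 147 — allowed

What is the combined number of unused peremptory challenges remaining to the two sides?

0

Plaintiff allotment: 2. Defendant allotment: 2 base + 3 multi-party = 5.
Plaintiff peremptories used: #140, #141 — 2 (for-cause on #141, #143, #151, #150, #152, #147 don't count).
Defendant peremptories used: #143, #142, #152, #153, #156 — 5 (the for-cause on #149 doesn't count).
Remaining: (2 − 2) + (5 − 5) = 0.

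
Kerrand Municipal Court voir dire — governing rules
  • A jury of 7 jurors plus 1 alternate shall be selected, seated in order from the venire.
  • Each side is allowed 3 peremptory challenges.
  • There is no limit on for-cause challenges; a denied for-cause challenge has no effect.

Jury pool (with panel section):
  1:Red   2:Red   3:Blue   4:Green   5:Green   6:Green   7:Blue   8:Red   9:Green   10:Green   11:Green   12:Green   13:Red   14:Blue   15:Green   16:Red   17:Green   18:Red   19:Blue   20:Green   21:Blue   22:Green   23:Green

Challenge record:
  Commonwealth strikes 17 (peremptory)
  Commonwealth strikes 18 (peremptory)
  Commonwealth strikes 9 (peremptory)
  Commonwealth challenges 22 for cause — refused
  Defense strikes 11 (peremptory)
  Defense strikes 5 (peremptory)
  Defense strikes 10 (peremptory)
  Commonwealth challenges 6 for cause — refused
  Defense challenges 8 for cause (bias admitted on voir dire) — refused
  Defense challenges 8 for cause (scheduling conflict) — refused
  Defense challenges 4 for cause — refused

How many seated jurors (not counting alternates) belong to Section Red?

Removed: #5, #9, #10, #11, #17, #18.
Seated jurors 1–7: #1, #2, #3, #4, #6, #7, #8 (alternates #12 not counted).
Of those, in Section Red: #1, #2, #8 → 3.

3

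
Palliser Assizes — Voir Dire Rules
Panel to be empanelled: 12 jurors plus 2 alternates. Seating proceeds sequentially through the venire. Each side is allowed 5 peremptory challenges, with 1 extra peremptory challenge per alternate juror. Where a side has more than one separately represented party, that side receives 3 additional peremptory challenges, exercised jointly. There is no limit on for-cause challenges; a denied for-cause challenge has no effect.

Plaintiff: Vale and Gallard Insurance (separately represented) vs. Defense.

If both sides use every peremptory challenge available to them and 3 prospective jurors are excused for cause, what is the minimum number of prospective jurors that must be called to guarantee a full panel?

Seats to fill: 12 + 2 alternates = 14.
Peremptories — Plaintiff: 5 + 1×2 + 3 = 10; Defense: 5 + 1×2 = 7; total 17.
For-cause removals: 3.
Minimum venire: 14 + 17 + 3 = 34.

34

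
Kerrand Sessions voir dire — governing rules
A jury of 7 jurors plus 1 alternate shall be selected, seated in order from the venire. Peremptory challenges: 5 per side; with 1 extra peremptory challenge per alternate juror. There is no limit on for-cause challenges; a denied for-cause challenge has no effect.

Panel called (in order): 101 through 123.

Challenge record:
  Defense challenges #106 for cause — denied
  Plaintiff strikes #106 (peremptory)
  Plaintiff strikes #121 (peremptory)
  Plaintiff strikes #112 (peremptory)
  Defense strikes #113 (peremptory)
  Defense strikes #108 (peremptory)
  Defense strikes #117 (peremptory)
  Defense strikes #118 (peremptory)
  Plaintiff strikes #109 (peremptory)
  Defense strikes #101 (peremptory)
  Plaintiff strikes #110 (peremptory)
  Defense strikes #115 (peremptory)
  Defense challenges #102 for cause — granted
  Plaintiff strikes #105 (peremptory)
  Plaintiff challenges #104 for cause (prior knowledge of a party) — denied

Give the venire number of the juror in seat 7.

119

Removed: #101, #102, #105, #106, #108, #109, #110, #112, #113, #115, #117, #118, #121. (#104 stays — for-cause denied.)
Seating in order: seats 1–7 → #103, #104, #107, #111, #114, #116, #119; alternates → #120.
So seat 7 is #119.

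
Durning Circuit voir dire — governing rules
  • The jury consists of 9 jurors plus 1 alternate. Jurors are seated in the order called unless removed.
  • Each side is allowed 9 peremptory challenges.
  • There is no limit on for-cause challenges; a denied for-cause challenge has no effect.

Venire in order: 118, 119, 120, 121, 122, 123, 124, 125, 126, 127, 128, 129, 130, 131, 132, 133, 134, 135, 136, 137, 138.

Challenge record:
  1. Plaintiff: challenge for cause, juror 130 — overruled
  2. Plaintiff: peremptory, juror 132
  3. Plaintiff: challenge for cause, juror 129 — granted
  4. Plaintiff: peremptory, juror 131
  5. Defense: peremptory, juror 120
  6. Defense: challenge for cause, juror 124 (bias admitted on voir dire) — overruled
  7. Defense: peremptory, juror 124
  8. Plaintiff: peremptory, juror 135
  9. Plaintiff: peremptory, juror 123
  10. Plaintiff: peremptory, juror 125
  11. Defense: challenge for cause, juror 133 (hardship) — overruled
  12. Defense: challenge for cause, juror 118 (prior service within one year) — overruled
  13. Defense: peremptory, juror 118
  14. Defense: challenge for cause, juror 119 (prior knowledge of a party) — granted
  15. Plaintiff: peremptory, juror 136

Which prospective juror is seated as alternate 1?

Removed: #118, #119, #120, #123, #124, #125, #129, #131, #132, #135, #136. (#130, #133 stay — for-cause denied.)
Seating in order: seats 1–9 → #121, #122, #126, #127, #128, #130, #133, #134, #137; alternates → #138.
So alternate 1 is #138.

138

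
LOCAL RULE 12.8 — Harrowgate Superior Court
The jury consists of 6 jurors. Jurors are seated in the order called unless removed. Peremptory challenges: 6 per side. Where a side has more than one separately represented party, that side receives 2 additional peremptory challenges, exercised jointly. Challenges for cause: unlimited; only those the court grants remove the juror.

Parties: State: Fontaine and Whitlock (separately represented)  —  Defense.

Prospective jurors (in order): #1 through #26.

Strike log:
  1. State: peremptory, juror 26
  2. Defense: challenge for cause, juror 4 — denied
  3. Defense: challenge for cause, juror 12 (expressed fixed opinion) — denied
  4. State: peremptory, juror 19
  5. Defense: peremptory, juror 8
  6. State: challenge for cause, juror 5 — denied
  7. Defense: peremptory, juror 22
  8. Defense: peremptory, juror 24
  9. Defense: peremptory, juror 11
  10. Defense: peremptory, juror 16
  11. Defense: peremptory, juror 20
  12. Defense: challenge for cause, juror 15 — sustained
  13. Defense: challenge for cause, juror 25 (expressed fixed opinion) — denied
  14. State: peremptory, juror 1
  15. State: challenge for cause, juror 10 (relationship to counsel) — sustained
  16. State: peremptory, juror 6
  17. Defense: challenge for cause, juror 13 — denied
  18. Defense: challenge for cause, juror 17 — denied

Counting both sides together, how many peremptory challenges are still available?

4

State allotment: 6 base + 2 multi-party = 8. Defense allotment: 6.
State peremptories used: #26, #19, #1, #6 — 4 (for-cause on #5, #10 don't count).
Defense peremptories used: #8, #22, #24, #11, #16, #20 — 6 (for-cause on #4, #12, #15, #25, #13, #17 don't count).
Remaining: (8 − 4) + (6 − 6) = 4.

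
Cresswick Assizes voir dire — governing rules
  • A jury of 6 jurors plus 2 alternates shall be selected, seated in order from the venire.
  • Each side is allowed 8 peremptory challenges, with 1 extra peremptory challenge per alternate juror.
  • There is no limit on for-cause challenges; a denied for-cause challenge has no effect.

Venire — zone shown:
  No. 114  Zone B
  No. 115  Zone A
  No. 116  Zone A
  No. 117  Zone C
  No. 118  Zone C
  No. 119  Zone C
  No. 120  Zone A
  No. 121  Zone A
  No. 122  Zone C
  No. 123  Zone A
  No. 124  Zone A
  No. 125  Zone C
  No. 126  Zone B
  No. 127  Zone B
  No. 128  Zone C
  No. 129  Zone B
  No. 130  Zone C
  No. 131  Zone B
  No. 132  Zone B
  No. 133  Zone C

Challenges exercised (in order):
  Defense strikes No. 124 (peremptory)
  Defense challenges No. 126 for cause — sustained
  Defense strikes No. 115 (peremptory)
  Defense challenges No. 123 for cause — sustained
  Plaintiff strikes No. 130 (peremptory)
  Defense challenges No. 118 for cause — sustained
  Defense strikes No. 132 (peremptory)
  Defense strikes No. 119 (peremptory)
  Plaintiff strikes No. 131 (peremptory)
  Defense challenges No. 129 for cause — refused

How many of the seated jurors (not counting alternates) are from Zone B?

Removed: #115, #118, #119, #123, #124, #126, #130, #131, #132.
Seated jurors 1–6: #114, #116, #117, #120, #121, #122 (alternates #125, #127 not counted).
Of those, in Zone B: #114 → 1.

1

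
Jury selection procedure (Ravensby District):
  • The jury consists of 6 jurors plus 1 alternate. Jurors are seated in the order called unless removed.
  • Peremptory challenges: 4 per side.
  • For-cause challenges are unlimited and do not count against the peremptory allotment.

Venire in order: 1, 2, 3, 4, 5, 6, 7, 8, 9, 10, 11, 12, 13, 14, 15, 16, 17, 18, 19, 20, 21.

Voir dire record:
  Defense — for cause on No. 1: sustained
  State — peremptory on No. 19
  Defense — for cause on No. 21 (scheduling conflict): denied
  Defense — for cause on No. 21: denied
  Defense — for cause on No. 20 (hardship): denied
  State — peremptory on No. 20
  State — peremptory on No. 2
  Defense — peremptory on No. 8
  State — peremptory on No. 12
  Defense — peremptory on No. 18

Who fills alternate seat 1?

Removed: #1, #2, #8, #12, #18, #19, #20. (#21 stays — for-cause denied.)
Seating in order: seats 1–6 → #3, #4, #5, #6, #7, #9; alternates → #10.
So alternate 1 is #10.

10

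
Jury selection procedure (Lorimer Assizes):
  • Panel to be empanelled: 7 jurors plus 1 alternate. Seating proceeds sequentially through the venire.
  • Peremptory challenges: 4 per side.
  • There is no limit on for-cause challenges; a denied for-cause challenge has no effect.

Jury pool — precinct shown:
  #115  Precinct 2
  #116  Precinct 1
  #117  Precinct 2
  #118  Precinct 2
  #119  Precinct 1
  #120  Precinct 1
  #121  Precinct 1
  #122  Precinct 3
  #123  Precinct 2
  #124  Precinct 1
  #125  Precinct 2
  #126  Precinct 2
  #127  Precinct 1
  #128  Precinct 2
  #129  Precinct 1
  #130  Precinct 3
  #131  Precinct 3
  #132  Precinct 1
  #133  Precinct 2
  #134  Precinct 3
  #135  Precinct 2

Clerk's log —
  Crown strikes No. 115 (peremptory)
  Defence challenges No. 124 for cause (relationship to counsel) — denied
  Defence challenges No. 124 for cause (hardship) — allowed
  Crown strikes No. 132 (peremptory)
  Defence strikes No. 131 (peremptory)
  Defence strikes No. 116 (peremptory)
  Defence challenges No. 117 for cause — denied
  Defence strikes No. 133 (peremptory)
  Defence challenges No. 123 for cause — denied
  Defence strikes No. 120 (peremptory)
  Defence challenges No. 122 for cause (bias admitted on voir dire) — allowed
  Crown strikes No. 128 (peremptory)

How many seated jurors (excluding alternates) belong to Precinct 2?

Removed: #115, #116, #120, #122, #124, #128, #131, #132, #133.
Seated jurors 1–7: #117, #118, #119, #121, #123, #125, #126 (alternates #127 not counted).
Of those, in Precinct 2: #117, #118, #123, #125, #126 → 5.

5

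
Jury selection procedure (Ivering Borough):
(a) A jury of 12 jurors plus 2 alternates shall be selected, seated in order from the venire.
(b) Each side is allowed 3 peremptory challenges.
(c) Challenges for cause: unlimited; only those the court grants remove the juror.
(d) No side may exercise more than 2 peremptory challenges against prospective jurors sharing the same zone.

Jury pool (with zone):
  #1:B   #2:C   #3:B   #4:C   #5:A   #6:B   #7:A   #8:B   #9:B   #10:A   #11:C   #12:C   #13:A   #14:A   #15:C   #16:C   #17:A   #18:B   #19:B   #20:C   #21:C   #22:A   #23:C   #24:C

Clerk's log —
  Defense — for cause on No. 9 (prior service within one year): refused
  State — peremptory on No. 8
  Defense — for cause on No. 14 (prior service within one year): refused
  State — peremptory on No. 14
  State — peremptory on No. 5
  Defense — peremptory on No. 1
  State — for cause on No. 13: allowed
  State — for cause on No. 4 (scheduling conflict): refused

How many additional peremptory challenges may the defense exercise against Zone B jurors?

Defense peremptories so far: #1 — 1 of 3 used, 2 left overall.
Against Zone B: #1 — 1 used; per-zone cap 2 leaves 1.
Binding limit: min(2, 1) = 1.

1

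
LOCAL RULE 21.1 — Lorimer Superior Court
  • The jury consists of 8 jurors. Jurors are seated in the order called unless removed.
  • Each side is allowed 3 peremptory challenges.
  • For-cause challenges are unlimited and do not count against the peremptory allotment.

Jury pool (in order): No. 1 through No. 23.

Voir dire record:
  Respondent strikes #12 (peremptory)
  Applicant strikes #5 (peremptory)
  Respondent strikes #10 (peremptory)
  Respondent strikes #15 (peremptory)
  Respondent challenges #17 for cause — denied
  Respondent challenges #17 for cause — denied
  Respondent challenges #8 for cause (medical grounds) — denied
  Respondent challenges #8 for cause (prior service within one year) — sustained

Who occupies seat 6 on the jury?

7

Removed: #5, #8, #10, #12, #15. (#17 stays — for-cause denied.)
Seating in order: seats 1–8 → #1, #2, #3, #4, #6, #7, #9, #11.
So seat 6 is #7.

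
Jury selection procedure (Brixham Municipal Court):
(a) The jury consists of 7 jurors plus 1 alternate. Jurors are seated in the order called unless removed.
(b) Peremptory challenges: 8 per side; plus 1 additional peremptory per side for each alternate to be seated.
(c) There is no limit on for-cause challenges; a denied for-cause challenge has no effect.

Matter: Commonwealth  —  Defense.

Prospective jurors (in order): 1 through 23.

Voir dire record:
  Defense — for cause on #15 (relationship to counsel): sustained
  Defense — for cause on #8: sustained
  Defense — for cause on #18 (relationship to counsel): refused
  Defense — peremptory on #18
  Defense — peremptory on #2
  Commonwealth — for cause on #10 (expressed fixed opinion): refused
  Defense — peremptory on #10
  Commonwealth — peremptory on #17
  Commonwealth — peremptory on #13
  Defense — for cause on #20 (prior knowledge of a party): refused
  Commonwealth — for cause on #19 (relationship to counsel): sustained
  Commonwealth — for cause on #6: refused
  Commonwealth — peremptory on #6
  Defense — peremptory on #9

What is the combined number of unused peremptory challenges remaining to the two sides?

Commonwealth allotment: 8 base + 1 × 1 alternate = 9. Defense allotment: 8 base + 1 × 1 alternate = 9.
Commonwealth peremptories used: #17, #13, #6 — 3 (for-cause on #10, #19, #6 don't count).
Defense peremptories used: #18, #2, #10, #9 — 4 (for-cause on #15, #8, #18, #20 don't count).
Remaining: (9 − 3) + (9 − 4) = 11.

11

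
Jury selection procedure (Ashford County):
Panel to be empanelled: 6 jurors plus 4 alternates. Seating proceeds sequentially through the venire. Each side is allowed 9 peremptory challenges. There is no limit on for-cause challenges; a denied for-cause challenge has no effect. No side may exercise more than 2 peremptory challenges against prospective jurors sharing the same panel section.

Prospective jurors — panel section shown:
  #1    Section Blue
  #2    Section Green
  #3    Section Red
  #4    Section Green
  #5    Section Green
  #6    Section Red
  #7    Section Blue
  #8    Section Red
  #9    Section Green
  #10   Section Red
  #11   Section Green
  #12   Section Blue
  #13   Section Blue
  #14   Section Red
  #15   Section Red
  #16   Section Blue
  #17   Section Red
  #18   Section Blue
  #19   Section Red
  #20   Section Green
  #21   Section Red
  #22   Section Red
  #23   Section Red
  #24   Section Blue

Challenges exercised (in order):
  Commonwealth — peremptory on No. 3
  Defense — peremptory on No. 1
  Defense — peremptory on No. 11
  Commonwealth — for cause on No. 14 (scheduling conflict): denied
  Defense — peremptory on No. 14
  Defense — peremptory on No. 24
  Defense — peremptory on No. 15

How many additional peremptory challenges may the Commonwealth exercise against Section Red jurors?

1

Commonwealth peremptories so far: #3 — 1 of 9 used, 8 left overall.
Against Section Red: #3 — 1 used; per-section cap 2 leaves 1.
Binding limit: min(8, 1) = 1.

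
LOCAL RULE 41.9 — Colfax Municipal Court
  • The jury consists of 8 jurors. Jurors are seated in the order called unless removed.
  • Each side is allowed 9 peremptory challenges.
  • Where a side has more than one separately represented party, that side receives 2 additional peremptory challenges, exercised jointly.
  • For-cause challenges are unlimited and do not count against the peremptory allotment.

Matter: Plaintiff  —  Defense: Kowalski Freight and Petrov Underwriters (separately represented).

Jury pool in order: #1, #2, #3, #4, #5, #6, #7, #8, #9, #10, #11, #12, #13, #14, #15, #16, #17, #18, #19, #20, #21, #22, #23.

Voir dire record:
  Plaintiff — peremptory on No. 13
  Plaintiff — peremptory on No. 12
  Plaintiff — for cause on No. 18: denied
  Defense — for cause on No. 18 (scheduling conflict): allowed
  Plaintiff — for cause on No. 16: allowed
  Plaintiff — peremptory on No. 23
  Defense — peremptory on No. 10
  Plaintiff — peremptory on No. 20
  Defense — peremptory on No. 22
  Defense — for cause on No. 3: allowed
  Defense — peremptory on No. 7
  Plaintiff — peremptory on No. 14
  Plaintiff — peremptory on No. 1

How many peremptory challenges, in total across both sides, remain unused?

Plaintiff allotment: 9. Defense allotment: 9 base + 2 multi-party = 11.
Plaintiff peremptories used: #13, #12, #23, #20, #14, #1 — 6 (for-cause on #18, #16 don't count).
Defense peremptories used: #10, #22, #7 — 3 (for-cause on #18, #3 don't count).
Remaining: (9 − 6) + (11 − 3) = 11.

11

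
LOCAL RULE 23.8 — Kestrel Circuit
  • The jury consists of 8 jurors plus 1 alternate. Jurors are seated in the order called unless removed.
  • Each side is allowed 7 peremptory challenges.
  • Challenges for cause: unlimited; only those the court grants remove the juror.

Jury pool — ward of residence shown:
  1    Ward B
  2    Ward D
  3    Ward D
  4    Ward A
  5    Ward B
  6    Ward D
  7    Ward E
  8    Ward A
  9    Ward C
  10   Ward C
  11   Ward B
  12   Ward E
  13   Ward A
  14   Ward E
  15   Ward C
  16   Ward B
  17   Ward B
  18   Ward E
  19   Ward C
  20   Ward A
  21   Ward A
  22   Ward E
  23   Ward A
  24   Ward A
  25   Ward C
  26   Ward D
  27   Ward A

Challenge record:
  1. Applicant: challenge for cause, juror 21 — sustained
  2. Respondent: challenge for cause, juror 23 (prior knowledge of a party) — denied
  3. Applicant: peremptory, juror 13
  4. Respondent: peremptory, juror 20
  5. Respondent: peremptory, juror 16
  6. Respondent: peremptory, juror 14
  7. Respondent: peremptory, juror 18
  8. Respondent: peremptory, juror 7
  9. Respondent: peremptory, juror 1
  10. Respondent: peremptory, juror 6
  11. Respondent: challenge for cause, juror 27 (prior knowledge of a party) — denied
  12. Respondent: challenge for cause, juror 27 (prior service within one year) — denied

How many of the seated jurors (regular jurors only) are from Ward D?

2

Removed: #1, #6, #7, #13, #14, #16, #18, #20, #21.
Seated jurors 1–8: #2, #3, #4, #5, #8, #9, #10, #11 (alternates #12 not counted).
Of those, in Ward D: #2, #3 → 2.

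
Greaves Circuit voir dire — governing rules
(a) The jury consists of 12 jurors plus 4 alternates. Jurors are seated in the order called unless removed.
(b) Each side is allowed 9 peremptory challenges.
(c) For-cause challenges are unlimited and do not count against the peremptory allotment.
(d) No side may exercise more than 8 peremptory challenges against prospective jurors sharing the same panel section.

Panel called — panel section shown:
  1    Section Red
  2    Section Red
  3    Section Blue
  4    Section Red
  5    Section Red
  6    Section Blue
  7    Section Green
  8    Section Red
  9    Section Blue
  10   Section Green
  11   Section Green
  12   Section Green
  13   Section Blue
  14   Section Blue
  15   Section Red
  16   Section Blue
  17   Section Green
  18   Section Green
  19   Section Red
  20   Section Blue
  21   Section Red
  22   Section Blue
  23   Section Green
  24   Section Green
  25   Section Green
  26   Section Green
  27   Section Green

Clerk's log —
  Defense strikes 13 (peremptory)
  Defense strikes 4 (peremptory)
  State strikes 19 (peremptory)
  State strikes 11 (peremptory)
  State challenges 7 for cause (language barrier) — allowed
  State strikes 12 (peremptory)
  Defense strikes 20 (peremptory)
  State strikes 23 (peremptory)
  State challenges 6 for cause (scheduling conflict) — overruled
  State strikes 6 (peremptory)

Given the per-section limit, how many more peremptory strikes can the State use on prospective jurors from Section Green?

State peremptories so far: #19, #11, #12, #23, #6 — 5 of 9 used, 4 left overall.
Against Section Green: #11, #12, #23 — 3 used; per-section cap 8 leaves 5.
Binding limit: min(4, 5) = 4.

4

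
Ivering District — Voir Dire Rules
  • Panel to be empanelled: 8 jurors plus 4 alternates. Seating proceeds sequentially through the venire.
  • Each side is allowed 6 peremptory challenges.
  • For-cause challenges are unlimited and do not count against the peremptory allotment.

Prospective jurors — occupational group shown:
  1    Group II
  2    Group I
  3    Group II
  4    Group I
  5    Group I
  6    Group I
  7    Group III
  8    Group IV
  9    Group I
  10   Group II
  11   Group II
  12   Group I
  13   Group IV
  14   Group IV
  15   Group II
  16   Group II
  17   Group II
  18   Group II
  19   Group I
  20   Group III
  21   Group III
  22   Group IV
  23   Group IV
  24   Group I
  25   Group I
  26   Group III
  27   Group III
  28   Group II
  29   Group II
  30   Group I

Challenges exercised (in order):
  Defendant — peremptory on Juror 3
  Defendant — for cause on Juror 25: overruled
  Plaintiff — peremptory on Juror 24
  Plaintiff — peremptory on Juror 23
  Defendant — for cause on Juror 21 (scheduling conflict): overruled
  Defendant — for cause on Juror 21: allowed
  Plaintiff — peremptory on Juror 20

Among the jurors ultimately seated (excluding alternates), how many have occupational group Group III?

Removed: #3, #20, #21, #23, #24.
Seated jurors 1–8: #1, #2, #4, #5, #6, #7, #8, #9 (alternates #10, #11, #12, #13 not counted).
Of those, in Group III: #7 → 1.

1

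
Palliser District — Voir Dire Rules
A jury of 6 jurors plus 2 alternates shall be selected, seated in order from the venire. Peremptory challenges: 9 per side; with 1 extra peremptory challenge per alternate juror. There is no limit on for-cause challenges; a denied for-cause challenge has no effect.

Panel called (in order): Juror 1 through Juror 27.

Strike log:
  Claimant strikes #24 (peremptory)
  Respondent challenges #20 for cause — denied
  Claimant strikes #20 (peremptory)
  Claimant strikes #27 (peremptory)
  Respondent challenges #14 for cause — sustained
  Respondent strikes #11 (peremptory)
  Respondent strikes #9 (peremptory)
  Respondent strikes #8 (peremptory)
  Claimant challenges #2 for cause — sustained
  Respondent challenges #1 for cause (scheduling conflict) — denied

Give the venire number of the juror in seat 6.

7

Removed: #2, #8, #9, #11, #14, #20, #24, #27. (#1 stays — for-cause denied.)
Filling seats in venire order through position 6: #1, #3, #4, #5, #6, #7.
So seat 6 is #7.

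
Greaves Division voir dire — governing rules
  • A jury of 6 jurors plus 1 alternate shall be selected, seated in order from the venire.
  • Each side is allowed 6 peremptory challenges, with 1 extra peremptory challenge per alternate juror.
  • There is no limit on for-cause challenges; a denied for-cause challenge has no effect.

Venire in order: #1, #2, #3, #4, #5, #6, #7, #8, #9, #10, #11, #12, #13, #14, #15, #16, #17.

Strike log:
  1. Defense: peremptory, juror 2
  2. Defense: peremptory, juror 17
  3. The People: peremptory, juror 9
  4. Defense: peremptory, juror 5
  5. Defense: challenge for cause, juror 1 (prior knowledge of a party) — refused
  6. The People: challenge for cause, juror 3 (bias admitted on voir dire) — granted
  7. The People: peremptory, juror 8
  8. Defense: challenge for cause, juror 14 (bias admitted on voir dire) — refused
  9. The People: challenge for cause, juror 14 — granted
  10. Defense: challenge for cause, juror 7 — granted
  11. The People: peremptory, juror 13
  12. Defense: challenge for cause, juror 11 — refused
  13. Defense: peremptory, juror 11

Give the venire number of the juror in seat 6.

15

Removed: #2, #3, #5, #7, #8, #9, #11, #13, #14, #17. (#1 stays — for-cause denied.)
Seating in order: seats 1–6 → #1, #4, #6, #10, #12, #15; alternates → #16.
So seat 6 is #15.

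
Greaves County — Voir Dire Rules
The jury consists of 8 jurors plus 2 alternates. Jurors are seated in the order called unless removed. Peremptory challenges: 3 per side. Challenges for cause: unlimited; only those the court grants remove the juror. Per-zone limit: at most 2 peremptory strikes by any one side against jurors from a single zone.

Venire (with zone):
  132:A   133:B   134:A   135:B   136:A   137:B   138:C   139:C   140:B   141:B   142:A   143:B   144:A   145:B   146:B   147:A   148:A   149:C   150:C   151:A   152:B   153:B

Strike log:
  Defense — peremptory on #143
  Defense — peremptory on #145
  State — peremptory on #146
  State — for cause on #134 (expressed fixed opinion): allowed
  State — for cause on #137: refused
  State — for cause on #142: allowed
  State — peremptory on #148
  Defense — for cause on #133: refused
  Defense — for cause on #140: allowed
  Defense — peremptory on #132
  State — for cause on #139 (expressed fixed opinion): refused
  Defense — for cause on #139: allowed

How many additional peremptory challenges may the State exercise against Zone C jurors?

1

State peremptories so far: #146, #148 — 2 of 3 used, 1 left overall.
Against Zone C: none yet — per-zone cap 2 leaves 2.
Binding limit: min(1, 2) = 1.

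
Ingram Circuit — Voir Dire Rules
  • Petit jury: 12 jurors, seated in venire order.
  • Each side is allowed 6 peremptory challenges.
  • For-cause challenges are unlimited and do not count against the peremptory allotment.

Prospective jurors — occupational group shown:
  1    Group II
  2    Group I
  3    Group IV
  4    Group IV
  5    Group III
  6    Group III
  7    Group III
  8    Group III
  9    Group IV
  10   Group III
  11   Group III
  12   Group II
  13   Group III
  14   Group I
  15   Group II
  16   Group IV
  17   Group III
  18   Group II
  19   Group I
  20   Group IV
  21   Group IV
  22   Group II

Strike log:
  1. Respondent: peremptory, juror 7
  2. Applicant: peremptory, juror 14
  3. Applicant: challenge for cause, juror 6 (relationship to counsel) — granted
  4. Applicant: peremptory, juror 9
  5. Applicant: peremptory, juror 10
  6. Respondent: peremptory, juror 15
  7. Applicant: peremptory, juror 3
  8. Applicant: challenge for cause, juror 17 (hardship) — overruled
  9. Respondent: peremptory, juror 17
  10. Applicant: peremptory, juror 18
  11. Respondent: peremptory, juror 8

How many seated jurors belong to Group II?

3

Removed: #3, #6, #7, #8, #9, #10, #14, #15, #17, #18.
Seated jurors 1–12: #1, #2, #4, #5, #11, #12, #13, #16, #19, #20, #21, #22.
Of those, in Group II: #1, #12, #22 → 3.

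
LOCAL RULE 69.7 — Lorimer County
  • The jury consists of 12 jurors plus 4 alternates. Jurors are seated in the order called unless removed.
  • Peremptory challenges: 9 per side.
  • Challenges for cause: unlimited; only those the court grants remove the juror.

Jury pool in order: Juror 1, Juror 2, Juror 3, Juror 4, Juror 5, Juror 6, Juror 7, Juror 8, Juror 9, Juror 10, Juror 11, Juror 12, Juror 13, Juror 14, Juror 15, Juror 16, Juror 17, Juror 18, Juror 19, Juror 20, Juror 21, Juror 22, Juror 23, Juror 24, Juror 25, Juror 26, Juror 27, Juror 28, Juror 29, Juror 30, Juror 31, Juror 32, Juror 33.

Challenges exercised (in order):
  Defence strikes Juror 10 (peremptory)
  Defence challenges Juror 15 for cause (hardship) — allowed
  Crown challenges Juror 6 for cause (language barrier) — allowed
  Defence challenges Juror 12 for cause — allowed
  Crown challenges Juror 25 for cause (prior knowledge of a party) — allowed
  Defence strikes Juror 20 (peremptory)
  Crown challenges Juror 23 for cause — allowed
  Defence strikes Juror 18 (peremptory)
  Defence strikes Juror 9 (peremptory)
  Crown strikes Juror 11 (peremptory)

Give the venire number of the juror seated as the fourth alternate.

26

Removed: #6, #9, #10, #11, #12, #15, #18, #20, #23, #25.
Seating in order: seats 1–12 → #1, #2, #3, #4, #5, #7, #8, #13, #14, #16, #17, #19; alternates → #21, #22, #24, #26.
So alternate 4 is #26.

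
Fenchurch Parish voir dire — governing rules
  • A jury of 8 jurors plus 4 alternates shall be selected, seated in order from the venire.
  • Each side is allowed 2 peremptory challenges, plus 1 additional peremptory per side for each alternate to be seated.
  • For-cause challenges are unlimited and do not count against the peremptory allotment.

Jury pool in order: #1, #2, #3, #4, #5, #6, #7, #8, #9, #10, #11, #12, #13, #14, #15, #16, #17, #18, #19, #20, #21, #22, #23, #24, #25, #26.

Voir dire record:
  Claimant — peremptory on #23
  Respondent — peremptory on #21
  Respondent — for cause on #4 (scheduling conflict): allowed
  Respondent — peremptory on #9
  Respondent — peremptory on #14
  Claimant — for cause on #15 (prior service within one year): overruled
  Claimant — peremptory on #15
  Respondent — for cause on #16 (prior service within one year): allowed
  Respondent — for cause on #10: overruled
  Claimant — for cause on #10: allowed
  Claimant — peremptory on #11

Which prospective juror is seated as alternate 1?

13

Removed: #4, #9, #10, #11, #14, #15, #16, #21, #23.
Seating in order: seats 1–8 → #1, #2, #3, #5, #6, #7, #8, #12; alternates → #13, #17, #18, #19.
So alternate 1 is #13.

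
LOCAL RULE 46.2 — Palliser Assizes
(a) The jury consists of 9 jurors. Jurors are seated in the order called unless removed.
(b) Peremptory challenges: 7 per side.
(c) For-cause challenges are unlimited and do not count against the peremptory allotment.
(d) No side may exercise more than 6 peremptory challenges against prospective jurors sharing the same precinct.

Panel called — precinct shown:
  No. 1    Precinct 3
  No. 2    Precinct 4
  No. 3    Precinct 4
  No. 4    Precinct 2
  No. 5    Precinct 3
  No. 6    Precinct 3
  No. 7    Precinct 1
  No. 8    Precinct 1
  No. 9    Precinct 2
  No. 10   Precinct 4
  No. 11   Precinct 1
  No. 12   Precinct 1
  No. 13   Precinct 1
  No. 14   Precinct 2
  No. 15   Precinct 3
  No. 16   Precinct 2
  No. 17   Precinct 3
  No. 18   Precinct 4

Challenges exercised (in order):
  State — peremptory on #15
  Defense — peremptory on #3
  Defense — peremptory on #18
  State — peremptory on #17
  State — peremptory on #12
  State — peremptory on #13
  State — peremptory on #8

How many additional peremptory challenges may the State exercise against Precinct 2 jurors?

2

State peremptories so far: #15, #17, #12, #13, #8 — 5 of 7 used, 2 left overall.
Against Precinct 2: none yet — per-precinct cap 6 leaves 6.
Binding limit: min(2, 6) = 2.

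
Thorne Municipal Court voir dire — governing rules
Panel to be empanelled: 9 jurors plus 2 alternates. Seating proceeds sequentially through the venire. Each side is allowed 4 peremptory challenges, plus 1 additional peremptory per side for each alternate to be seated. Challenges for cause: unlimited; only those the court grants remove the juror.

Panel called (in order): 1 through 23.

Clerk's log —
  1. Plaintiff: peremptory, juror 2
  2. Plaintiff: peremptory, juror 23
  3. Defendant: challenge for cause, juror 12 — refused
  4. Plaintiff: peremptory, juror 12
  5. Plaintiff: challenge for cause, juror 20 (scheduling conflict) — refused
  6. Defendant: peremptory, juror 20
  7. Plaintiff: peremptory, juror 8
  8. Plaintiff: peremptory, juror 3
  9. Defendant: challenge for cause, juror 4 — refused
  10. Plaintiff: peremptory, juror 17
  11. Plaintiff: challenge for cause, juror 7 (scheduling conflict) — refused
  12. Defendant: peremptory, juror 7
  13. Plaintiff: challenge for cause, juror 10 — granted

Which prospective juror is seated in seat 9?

15

Removed: #2, #3, #7, #8, #10, #12, #17, #20, #23. (#4 stays — for-cause denied.)
Seating in order: seats 1–9 → #1, #4, #5, #6, #9, #11, #13, #14, #15; alternates → #16, #18.
So seat 9 is #15.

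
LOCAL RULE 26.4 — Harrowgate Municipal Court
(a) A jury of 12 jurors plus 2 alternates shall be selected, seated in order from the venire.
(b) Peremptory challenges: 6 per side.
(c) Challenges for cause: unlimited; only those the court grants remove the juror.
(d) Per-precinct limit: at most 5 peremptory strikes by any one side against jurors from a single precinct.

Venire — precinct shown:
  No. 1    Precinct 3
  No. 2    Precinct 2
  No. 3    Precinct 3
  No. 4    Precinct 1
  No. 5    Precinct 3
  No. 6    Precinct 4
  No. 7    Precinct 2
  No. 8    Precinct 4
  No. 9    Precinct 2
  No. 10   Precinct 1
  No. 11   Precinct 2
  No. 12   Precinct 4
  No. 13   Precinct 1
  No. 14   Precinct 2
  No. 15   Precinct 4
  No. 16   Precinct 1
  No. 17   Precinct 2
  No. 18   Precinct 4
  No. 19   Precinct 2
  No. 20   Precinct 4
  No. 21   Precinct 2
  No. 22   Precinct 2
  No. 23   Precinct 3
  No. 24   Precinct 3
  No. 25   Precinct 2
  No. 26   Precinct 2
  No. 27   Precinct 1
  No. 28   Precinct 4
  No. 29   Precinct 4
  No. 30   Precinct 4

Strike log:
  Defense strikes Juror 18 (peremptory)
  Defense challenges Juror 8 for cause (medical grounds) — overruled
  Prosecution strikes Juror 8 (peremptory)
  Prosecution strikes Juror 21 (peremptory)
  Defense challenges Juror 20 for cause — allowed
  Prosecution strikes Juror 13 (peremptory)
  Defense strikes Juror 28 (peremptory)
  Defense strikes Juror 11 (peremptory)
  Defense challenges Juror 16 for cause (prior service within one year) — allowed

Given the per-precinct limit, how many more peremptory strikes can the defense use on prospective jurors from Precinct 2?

3

Defense peremptories so far: #18, #28, #11 — 3 of 6 used, 3 left overall.
Against Precinct 2: #11 — 1 used; per-precinct cap 5 leaves 4.
Binding limit: min(3, 4) = 3.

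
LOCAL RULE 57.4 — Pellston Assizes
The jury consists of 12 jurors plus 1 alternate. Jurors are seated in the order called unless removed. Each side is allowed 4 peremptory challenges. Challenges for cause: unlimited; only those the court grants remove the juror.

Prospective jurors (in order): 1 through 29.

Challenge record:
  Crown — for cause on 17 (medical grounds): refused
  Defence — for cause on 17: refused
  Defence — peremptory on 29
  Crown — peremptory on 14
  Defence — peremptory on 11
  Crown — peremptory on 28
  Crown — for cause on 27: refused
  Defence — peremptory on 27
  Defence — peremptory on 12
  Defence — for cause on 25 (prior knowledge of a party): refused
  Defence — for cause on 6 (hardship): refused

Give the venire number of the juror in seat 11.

13

Removed: #11, #12, #14, #27, #28, #29. (#6, #17, #25 stay — for-cause denied.)
Seating in order: seats 1–12 → #1, #2, #3, #4, #5, #6, #7, #8, #9, #10, #13, #15; alternates → #16.
So seat 11 is #13.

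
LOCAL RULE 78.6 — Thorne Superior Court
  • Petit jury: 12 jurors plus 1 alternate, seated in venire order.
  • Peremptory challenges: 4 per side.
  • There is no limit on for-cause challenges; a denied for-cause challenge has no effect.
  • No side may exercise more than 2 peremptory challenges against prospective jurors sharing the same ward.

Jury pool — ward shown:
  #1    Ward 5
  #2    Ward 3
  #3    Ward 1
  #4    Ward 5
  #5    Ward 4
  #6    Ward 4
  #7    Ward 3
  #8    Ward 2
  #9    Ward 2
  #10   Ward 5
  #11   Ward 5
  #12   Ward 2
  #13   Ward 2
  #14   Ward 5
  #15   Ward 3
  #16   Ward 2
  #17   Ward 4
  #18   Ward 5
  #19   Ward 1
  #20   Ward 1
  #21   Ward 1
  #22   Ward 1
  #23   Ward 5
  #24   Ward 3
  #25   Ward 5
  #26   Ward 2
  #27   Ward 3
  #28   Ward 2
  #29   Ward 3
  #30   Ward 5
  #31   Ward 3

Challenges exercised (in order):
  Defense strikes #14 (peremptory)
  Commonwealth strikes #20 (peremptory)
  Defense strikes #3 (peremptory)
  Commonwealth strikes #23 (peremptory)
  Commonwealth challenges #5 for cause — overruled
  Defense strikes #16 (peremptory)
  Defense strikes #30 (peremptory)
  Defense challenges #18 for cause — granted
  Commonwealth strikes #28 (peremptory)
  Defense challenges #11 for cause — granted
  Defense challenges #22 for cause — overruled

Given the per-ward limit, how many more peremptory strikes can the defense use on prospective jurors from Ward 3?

0

Defense peremptories so far: #14, #3, #16, #30 — 4 of 4 used, 0 left overall.
Against Ward 3: none yet — per-ward cap 2 leaves 2.
Binding limit: min(0, 2) = 0.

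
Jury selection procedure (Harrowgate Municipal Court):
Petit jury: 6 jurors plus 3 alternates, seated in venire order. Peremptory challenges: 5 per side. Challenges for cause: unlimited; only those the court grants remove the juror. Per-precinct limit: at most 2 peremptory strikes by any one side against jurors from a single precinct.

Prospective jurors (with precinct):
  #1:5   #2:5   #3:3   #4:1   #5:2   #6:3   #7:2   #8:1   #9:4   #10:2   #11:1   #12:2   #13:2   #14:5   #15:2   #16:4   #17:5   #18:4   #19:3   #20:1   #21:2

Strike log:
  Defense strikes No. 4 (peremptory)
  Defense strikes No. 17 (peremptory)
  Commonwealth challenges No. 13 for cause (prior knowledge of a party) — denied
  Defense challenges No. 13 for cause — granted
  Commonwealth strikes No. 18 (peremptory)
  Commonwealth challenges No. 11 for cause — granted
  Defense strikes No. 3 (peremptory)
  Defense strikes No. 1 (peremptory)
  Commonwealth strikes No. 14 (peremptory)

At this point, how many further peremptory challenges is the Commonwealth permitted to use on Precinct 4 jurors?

1

Commonwealth peremptories so far: #18, #14 — 2 of 5 used, 3 left overall.
Against Precinct 4: #18 — 1 used; per-precinct cap 2 leaves 1.
Binding limit: min(3, 1) = 1.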